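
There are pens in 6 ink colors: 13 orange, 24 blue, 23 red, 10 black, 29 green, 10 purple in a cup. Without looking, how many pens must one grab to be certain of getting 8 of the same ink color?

43

The worst case takes 7 pens of each ink color without reaching 8 of any: 6 × 7 = 42.
The next pen must bring some ink color to 8, so 42 + 1 = 43.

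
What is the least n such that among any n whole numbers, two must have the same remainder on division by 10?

11

Two integers differ by a multiple of 10 exactly when they share a remainder mod 10.
There are 10 residue classes mod 10, so 10 integers can all lie in distinct classes.
One more integer must repeat a residue, giving a difference divisible by 10. So n = 10 + 1 = 11.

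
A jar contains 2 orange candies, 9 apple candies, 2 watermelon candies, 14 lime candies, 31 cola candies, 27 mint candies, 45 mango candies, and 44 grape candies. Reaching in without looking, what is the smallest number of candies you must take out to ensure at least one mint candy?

To avoid mint candies as long as possible, exhaust the other 7 flavors first.
The worst case draws every non-mint candy first: 2 + 9 + 2 + 14 + 31 + 45 + 44 = 147.
The next draw is then forced to be mint, giving 147 + 1 = 148.

148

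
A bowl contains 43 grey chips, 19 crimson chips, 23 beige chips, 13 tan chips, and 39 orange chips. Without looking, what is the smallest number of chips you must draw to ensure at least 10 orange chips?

108

To avoid orange chips as long as possible, exhaust the other 4 colors first.
The worst case draws every non-orange chip first: 43 + 19 + 23 + 13 = 98.
The next 10 draws are then forced to be orange, giving 98 + 10 = 108.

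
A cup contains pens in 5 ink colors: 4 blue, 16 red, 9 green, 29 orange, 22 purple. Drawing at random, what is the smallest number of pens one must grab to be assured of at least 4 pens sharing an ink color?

16

The worst case takes 3 pens of each ink color without reaching 4 of any: 5 × 3 = 15.
The next pen must bring some ink color to 4, so 15 + 1 = 16.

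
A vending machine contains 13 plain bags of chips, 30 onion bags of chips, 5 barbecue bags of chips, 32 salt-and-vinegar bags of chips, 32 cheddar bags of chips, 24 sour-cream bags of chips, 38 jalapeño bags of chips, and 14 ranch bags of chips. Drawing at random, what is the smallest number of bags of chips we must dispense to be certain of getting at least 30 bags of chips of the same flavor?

173

Treat the 8 flavors as pigeonholes.
In the worst case we take at most 29 of each flavor, but all 13 plain, all 5 barbecue, all 24 sour-cream, and all 14 ranch (fewer than 29), giving 13 + 29 + 5 + 29 + 29 + 24 + 29 + 14 = 172.
One more bag of chips then forces some flavor to 30, so 172 + 1 = 173.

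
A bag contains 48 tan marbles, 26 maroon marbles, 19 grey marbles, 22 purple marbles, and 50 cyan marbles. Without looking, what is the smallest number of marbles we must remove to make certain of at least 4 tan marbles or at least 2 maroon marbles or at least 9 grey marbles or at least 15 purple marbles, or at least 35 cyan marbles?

Each of the 5 colors has its own threshold; avoid all of them simultaneously.
The worst case stops just short of every target: 3 tan, 1 maroon, 8 grey, 14 purple, 34 cyan — 3 + 1 + 8 + 14 + 34 = 60 marbles.
One more marble must push some color to its target, so 60 + 1 = 61.

61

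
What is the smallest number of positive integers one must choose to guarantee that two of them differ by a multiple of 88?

89

Use the pigeonhole principle on residue classes: two integers differ by a multiple of 88 exactly when they share a remainder mod 88.
There are 88 residue classes mod 88, so 88 integers can all lie in distinct classes.
One more integer must repeat a residue, giving a difference divisible by 88. So n = 88 + 1 = 89.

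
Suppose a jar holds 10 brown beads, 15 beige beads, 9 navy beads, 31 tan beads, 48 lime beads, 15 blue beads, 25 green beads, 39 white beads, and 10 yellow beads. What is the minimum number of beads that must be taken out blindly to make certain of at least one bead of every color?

The hardest color to obtain is navy: we could draw every other bead first — 202 − 9 = 193 beads — without a single navy one.
The next draw must be navy, so 193 + 1 = 194.

194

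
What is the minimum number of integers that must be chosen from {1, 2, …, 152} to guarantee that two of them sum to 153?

Partition {1, …, 152} into 76 pairs: {1,152}, {2,151}, …, {76,77}.
Choosing 76 integers — say the integers 1 through 76 — takes one from each pair and avoids the property.
Choosing 77 forces two into the same pair by pigeonhole, and those sum to 153. So 77.

77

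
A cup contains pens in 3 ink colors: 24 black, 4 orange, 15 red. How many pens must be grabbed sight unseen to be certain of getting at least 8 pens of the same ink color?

19

In the worst case we take at most 7 of each ink color, but all 4 orange (fewer than 7), giving 7 + 4 + 7 = 18.
One more pen then forces some ink color to 8, so 18 + 1 = 19.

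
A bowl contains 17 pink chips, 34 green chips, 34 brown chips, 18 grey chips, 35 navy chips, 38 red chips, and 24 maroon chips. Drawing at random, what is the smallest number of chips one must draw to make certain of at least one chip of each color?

184

The hardest color to obtain is pink: we could draw every other chip first — 200 − 17 = 183 chips — without a single pink one.
The next draw must be pink, so 183 + 1 = 184.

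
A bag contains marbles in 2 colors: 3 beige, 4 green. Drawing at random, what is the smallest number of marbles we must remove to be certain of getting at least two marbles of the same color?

3

The worst case takes 1 marble of each color without reaching 2 of any: 2 × 1 = 2.
The next marble must bring some color to 2, so 2 + 1 = 3.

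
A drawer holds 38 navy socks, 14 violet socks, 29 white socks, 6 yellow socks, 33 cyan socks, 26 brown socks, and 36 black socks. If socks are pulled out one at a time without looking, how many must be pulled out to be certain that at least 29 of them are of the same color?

159

Treat the 7 colors as pigeonholes.
In the worst case we take at most 28 of each color, but all 14 violet, all 6 yellow, and all 26 brown (fewer than 28), giving 28 + 14 + 28 + 6 + 28 + 26 + 28 = 158.
One more sock then forces some color to 29, so 158 + 1 = 159.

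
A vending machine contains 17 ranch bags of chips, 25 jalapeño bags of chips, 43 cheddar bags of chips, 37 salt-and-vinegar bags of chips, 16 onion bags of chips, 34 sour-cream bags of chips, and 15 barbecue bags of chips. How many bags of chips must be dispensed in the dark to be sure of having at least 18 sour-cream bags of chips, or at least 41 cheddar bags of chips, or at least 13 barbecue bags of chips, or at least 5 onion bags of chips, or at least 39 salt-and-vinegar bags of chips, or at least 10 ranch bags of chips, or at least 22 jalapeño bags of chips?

Each of the 7 flavors has its own threshold; avoid all of them simultaneously.
The worst case stops just short of every target: 9 ranch, 21 jalapeño, 40 cheddar, all 37 salt-and-vinegar, 4 onion, 17 sour-cream, 12 barbecue — 9 + 21 + 40 + 37 + 4 + 17 + 12 = 140 bags of chips.
One more bag of chips must push some flavor to its target, so 140 + 1 = 141.

141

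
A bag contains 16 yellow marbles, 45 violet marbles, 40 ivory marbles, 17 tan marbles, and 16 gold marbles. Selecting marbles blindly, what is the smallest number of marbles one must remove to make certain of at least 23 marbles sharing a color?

In the worst case we take at most 22 of each color, but all 16 yellow, all 17 tan, and all 16 gold (fewer than 22), giving 16 + 22 + 22 + 17 + 16 = 93.
One more marble then forces some color to 23, so 93 + 1 = 94.

94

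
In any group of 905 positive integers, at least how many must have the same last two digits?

If each of the 100 possible two-digit endings held at most 9, the total would be at most 100 × 9 = 900 < 905, a contradiction.
So at least one holds ⌈905/100⌉ = 10.

10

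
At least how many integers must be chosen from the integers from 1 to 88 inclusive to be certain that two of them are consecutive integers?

Partition {1, …, 88} into 44 pairs: {1,2}, {3,4}, …, {87,88}.
Choosing 44 integers — say the 44 even numbers 2, 4, …, 88 — takes one from each pair and avoids the property.
Choosing 45 forces two into the same pair by pigeonhole, and those are consecutive. So 45.

45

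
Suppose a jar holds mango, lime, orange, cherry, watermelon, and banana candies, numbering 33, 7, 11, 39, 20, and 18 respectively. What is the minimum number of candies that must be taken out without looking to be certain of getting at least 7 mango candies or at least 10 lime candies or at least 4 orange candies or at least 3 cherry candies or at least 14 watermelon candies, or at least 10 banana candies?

Each of the 6 flavors has its own threshold; avoid all of them simultaneously.
The worst case stops just short of every target: 6 mango, all 7 lime, 3 orange, 2 cherry, 13 watermelon, 9 banana — 6 + 7 + 3 + 2 + 13 + 9 = 40 candies.
One more candy must push some flavor to its target, so 40 + 1 = 41.

41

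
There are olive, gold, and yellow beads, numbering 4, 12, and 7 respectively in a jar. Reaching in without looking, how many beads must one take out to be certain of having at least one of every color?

The hardest color to obtain is olive: we could draw every other bead first — 23 − 4 = 19 beads — without a single olive one.
The next draw must be olive, so 19 + 1 = 20.

20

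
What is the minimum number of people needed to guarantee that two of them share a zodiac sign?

13

There are 12 zodiac signs acting as pigeonholes.
With 12 people we could place one in each, avoiding any repeat.
One more forces some class to hold 2, so 12 + 1 = 13.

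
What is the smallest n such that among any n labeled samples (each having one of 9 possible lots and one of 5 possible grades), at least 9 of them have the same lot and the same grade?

There are 9 × 5 = 45 (lot, grade) combinations acting as pigeonholes.
With 45 × 8 = 360 labeled samples we could place exactly 8 in each, with no (lot, grade) pair reaching 9.
One more forces some (lot, grade) pair to hold 9, so 360 + 1 = 361.

361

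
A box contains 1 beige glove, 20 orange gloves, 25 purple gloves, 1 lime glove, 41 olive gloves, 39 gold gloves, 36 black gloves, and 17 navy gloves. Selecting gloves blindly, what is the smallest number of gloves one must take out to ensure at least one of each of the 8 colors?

The hardest color to obtain is beige: we could draw every other glove first — 180 − 1 = 179 gloves — without a single beige one.
The next draw must be beige, so 179 + 1 = 180.

180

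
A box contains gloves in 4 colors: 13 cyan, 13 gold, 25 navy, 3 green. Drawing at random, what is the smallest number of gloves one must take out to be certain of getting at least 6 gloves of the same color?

19

In the worst case we take at most 5 of each color, but all 3 green (fewer than 5), giving 5 + 5 + 5 + 3 = 18.
One more glove then forces some color to 6, so 18 + 1 = 19.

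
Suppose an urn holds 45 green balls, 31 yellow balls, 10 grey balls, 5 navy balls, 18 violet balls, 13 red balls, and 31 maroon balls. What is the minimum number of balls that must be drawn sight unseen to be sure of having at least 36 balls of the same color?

144

In the worst case we take at most 35 of each color, but all 31 yellow, all 10 grey, all 5 navy, all 18 violet, all 13 red, and all 31 maroon (fewer than 35), giving 35 + 31 + 10 + 5 + 18 + 13 + 31 = 143.
One more ball then forces some color to 36, so 143 + 1 = 144.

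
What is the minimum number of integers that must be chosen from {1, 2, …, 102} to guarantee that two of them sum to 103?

Partition {1, …, 102} into 51 pairs: {1,102}, {2,101}, …, {51,52}.
Choosing 51 integers — say the integers 1 through 51 — takes one from each pair and avoids the property.
Choosing 52 forces two into the same pair by pigeonhole, and those sum to 103. So 52.

52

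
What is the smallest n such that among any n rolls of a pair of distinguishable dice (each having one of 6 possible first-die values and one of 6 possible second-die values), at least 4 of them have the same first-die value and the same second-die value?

109

There are 6 × 6 = 36 (first-die value, second-die value) combinations acting as pigeonholes.
With 36 × 3 = 108 rolls of a pair of distinguishable dice we could place exactly 3 in each, with no (first-die value, second-die value) pair reaching 4.
One more forces some (first-die value, second-die value) pair to hold 4, so 108 + 1 = 109.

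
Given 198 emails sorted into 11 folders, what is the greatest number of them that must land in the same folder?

18

The 198 emails fall into 11 folders.
If each of the 11 folders held at most 17, the total would be at most 11 × 17 = 187 < 198, a contradiction.
So at least one holds ⌈198/11⌉ = 18.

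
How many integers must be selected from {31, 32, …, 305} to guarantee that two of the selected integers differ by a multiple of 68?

69

Group the integers by remainder mod 68; there are 68 residue classes, each nonempty in this range.
Choosing one from each class (68 integers) avoids any shared remainder.
One more choice must repeat a class, so two differ by a multiple of 68. Hence 68 + 1 = 69.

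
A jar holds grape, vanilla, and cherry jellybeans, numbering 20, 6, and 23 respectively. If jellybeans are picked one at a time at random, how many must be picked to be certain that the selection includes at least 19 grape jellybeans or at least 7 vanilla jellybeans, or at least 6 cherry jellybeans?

30

The worst case stops just short of every target: 18 grape, 6 vanilla, 5 cherry — 18 + 6 + 5 = 29 jellybeans.
One more jellybean must push some flavor to its target, so 29 + 1 = 30.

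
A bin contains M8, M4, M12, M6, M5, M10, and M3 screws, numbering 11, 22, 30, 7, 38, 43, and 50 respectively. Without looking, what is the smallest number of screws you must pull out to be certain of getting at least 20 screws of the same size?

114

In the worst case we take at most 19 of each size, but all 11 M8 and all 7 M6 (fewer than 19), giving 11 + 19 + 19 + 7 + 19 + 19 + 19 = 113.
One more screw then forces some size to 20, so 113 + 1 = 114.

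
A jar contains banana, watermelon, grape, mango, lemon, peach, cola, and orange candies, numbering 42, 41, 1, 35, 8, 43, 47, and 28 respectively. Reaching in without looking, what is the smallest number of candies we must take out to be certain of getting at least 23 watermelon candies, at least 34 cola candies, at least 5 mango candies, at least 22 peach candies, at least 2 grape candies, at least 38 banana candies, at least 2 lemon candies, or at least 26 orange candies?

145

The worst case stops just short of every target: 37 banana, 22 watermelon, 1 grape, 4 mango, 1 lemon, 21 peach, 33 cola, 25 orange — 37 + 22 + 1 + 4 + 1 + 21 + 33 + 25 = 144 candies.
One more candy must push some flavor to its target, so 144 + 1 = 145.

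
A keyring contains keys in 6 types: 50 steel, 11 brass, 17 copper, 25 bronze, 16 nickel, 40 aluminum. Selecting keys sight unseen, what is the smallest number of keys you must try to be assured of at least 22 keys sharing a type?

108

In the worst case we take at most 21 of each type, but all 11 brass, all 17 copper, and all 16 nickel (fewer than 21), giving 21 + 11 + 17 + 21 + 16 + 21 = 107.
One more key then forces some type to 22, so 107 + 1 = 108.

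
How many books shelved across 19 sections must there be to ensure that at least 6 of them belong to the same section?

There are 19 sections acting as pigeonholes.
With 19 × 5 = 95 books we could place exactly 5 in each, with no class reaching 6.
One more forces some class to hold 6, so 95 + 1 = 96.

96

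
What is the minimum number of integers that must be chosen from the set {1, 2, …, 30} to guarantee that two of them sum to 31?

16

Partition {1, …, 30} into 15 pairs: {1,30}, {2,29}, …, {15,16}.
Choosing 15 integers — say the integers 1 through 15 — takes one from each pair and avoids the property.
Choosing 16 forces two into the same pair by pigeonhole, and those sum to 31. So 16.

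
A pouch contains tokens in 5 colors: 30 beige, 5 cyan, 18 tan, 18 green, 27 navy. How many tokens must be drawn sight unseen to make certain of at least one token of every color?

94

The hardest color to obtain is cyan: we could draw every other token first — 98 − 5 = 93 tokens — without a single cyan one.
The next draw must be cyan, so 93 + 1 = 94.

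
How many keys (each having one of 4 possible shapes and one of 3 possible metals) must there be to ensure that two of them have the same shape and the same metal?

There are 4 × 3 = 12 (shape, metal) combinations acting as pigeonholes.
With 12 keys we could place one in each, avoiding any repeat.
One more forces some (shape, metal) pair to hold 2, so 12 + 1 = 13.

13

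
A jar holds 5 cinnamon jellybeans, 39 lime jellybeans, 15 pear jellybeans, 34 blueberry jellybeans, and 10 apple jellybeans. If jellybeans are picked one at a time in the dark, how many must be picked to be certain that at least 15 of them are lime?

79

The worst case draws every non-lime jellybean first: 5 + 15 + 34 + 10 = 64.
The next 15 draws are then forced to be lime, giving 64 + 15 = 79.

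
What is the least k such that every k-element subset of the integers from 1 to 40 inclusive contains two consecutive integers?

Partition {1, …, 40} into 20 pairs: {1,2}, {3,4}, …, {39,40}.
Choosing 20 integers — say the 20 even numbers 2, 4, …, 40 — takes one from each pair and avoids the property.
Choosing 21 forces two into the same pair by pigeonhole, and those are consecutive. So 21.

21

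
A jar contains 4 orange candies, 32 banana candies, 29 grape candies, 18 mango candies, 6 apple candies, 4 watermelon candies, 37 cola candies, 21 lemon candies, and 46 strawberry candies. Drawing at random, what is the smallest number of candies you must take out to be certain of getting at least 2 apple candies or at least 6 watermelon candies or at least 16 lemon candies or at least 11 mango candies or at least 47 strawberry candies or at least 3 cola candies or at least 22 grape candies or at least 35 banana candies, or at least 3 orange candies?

The worst case stops just short of every target: 2 orange, all 32 banana, 21 grape, 10 mango, 1 apple, all 4 watermelon, 2 cola, 15 lemon, 46 strawberry — 2 + 32 + 21 + 10 + 1 + 4 + 2 + 15 + 46 = 133 candies.
One more candy must push some flavor to its target, so 133 + 1 = 134.

134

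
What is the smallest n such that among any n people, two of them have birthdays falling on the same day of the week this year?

8

There are 7 days of the week acting as pigeonholes.
With 7 people we could place one in each, avoiding any repeat.
One more forces some class to hold 2, so 7 + 1 = 8.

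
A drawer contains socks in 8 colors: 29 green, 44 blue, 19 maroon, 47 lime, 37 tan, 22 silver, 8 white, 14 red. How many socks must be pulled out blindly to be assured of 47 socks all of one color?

220

In the worst case we take at most 46 of each color, but all 29 green, all 44 blue, all 19 maroon, all 37 tan, all 22 silver, all 8 white, and all 14 red (fewer than 46), giving 29 + 44 + 19 + 46 + 37 + 22 + 8 + 14 = 219.
One more sock then forces some color to 47, so 219 + 1 = 220.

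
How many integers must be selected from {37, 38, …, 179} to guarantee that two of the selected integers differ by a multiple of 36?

37

Group the integers by remainder mod 36; there are 36 residue classes, each nonempty in this range.
Choosing one from each class (36 integers) avoids any shared remainder.
One more choice must repeat a class, so two differ by a multiple of 36. Hence 36 + 1 = 37.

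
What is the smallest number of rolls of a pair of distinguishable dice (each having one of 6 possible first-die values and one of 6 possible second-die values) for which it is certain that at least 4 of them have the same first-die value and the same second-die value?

109

There are 6 × 6 = 36 (first-die value, second-die value) combinations acting as pigeonholes.
With 36 × 3 = 108 rolls of a pair of distinguishable dice we could place exactly 3 in each, with no (first-die value, second-die value) pair reaching 4.
One more forces some (first-die value, second-die value) pair to hold 4, so 108 + 1 = 109.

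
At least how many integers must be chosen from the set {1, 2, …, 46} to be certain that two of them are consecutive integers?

Partition {1, …, 46} into 23 pairs: {1,2}, {3,4}, …, {45,46}.
Choosing 23 integers — say the 23 even numbers 2, 4, …, 46 — takes one from each pair and avoids the property.
Choosing 24 forces two into the same pair by pigeonhole, and those are consecutive. So 24.

24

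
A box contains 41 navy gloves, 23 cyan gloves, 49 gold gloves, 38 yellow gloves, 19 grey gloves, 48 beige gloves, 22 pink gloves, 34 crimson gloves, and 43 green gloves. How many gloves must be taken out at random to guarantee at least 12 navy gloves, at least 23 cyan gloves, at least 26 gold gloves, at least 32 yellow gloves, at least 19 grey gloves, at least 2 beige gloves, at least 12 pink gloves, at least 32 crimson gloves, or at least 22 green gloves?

Each of the 9 colors has its own threshold; avoid all of them simultaneously.
The worst case stops just short of every target: 11 navy, 22 cyan, 25 gold, 31 yellow, 18 grey, 1 beige, 11 pink, 31 crimson, 21 green — 11 + 22 + 25 + 31 + 18 + 1 + 11 + 31 + 21 = 171 gloves.
One more glove must push some color to its target, so 171 + 1 = 172.

172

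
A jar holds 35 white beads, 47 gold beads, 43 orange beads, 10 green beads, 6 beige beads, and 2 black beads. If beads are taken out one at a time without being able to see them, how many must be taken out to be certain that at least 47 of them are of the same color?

In the worst case we take at most 46 of each color, but all 35 white, all 43 orange, all 10 green, all 6 beige, and all 2 black (fewer than 46), giving 35 + 46 + 43 + 10 + 6 + 2 = 142.
One more bead then forces some color to 47, so 142 + 1 = 143.

143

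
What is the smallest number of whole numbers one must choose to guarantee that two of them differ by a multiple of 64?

Use the pigeonhole principle on residue classes: two integers differ by a multiple of 64 exactly when they share a remainder mod 64.
There are 64 residue classes mod 64, so 64 integers can all lie in distinct classes.
One more integer must repeat a residue, giving a difference divisible by 64. So n = 64 + 1 = 65.

65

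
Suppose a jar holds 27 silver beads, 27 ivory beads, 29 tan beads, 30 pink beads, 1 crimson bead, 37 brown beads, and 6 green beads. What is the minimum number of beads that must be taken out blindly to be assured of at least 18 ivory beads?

148

The worst case draws every non-ivory bead first: 27 + 29 + 30 + 1 + 37 + 6 = 130.
The next 18 draws are then forced to be ivory, giving 130 + 18 = 148.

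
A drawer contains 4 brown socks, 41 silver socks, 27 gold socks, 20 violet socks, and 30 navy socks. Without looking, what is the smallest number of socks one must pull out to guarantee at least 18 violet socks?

120

The worst case draws every non-violet sock first: 4 + 41 + 27 + 30 = 102.
The next 18 draws are then forced to be violet, giving 102 + 18 = 120.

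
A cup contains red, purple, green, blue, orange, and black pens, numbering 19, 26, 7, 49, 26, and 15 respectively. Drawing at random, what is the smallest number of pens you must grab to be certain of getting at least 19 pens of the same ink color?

95

Treat the 6 ink colors as pigeonholes.
In the worst case we take at most 18 of each ink color, but all 7 green and all 15 black (fewer than 18), giving 18 + 18 + 7 + 18 + 18 + 15 = 94.
One more pen then forces some ink color to 19, so 94 + 1 = 95.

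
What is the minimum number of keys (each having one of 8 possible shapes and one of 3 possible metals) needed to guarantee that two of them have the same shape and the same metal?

25

There are 8 × 3 = 24 (shape, metal) combinations acting as pigeonholes.
With 24 keys we could place one in each, avoiding any repeat.
One more forces some (shape, metal) pair to hold 2, so 24 + 1 = 25.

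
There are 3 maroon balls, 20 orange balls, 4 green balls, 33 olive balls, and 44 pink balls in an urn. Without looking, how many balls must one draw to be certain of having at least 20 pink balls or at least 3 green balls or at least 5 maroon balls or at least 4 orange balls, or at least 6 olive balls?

33

Each of the 5 colors has its own threshold; avoid all of them simultaneously.
The worst case stops just short of every target: all 3 maroon, 3 orange, 2 green, 5 olive, 19 pink — 3 + 3 + 2 + 5 + 19 = 32 balls.
One more ball must push some color to its target, so 32 + 1 = 33.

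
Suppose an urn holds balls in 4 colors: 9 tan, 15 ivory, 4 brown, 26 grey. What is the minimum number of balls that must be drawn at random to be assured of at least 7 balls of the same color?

In the worst case we take at most 6 of each color, but all 4 brown (fewer than 6), giving 6 + 6 + 4 + 6 = 22.
One more ball then forces some color to 7, so 22 + 1 = 23.

23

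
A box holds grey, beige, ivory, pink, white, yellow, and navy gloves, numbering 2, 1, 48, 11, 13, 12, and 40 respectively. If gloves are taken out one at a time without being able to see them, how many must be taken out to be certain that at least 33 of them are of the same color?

In the worst case we take at most 32 of each color, but all 2 grey, all 1 beige, all 11 pink, all 13 white, and all 12 yellow (fewer than 32), giving 2 + 1 + 32 + 11 + 13 + 12 + 32 = 103.
One more glove then forces some color to 33, so 103 + 1 = 104.

104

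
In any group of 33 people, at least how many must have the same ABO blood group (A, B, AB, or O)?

9

There are 4 ABO blood groups, which serve as the pigeonholes.
If each of the 4 ABO blood groups held at most 8, the total would be at most 4 × 8 = 32 < 33, a contradiction.
So at least one holds ⌈33/4⌉ = 9.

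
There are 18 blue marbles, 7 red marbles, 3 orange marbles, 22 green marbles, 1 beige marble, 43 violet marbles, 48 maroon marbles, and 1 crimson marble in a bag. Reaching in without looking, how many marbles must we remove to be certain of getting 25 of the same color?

101

In the worst case we take at most 24 of each color, but all 18 blue, all 7 red, all 3 orange, all 22 green, all 1 beige, and all 1 crimson (fewer than 24), giving 18 + 7 + 3 + 22 + 1 + 24 + 24 + 1 = 100.
One more marble then forces some color to 25, so 100 + 1 = 101.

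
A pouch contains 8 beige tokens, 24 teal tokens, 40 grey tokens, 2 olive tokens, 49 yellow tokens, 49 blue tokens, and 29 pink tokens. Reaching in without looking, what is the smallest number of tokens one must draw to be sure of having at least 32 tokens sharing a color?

157

In the worst case we take at most 31 of each color, but all 8 beige, all 24 teal, all 2 olive, and all 29 pink (fewer than 31), giving 8 + 24 + 31 + 2 + 31 + 31 + 29 = 156.
One more token then forces some color to 32, so 156 + 1 = 157.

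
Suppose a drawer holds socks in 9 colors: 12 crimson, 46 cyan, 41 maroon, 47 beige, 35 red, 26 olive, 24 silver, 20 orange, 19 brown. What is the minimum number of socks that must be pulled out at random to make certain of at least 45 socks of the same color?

In the worst case we take at most 44 of each color, but all 12 crimson, all 41 maroon, all 35 red, all 26 olive, all 24 silver, all 20 orange, and all 19 brown (fewer than 44), giving 12 + 44 + 41 + 44 + 35 + 26 + 24 + 20 + 19 = 265.
One more sock then forces some color to 45, so 265 + 1 = 266.

266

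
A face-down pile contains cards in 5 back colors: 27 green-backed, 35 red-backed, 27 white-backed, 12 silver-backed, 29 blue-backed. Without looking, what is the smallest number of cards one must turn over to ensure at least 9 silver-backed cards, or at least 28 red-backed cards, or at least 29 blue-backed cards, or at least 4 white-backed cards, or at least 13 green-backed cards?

Each of the 5 back colors has its own threshold; avoid all of them simultaneously.
The worst case stops just short of every target: 12 green-backed, 27 red-backed, 3 white-backed, 8 silver-backed, 28 blue-backed — 12 + 27 + 3 + 8 + 28 = 78 cards.
One more card must push some back color to its target, so 78 + 1 = 79.

79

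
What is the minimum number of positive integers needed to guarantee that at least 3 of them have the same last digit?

There are 10 possible last digits acting as pigeonholes.
With 10 × 2 = 20 positive integers we could place exactly 2 in each, with no class reaching 3.
One more forces some class to hold 3, so 20 + 1 = 21.

21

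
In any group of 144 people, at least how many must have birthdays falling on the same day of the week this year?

There are 7 days of the week, which serve as the pigeonholes.
If each of the 7 days of the week held at most 20, the total would be at most 7 × 20 = 140 < 144, a contradiction.
So at least one holds ⌈144/7⌉ = 21.

21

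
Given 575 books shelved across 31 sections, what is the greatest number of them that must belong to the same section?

19

The 575 books fall into 31 sections.
If each of the 31 sections held at most 18, the total would be at most 31 × 18 = 558 < 575, a contradiction.
So at least one holds ⌈575/31⌉ = 19.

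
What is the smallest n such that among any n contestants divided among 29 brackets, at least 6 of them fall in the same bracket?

146

There are 29 brackets acting as pigeonholes.
With 29 × 5 = 145 contestants we could place exactly 5 in each, with no class reaching 6.
One more forces some class to hold 6, so 145 + 1 = 146.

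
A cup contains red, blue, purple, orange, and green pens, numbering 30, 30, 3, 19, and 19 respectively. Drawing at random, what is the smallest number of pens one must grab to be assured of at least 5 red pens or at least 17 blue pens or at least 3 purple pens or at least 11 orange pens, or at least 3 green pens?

The worst case stops just short of every target: 4 red, 16 blue, 2 purple, 10 orange, 2 green — 4 + 16 + 2 + 10 + 2 = 34 pens.
One more pen must push some ink color to its target, so 34 + 1 = 35.

35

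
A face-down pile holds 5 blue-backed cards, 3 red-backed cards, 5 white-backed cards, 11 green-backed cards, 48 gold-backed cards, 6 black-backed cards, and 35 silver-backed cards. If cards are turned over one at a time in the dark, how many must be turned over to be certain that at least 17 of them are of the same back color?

63

Treat the 7 back colors as pigeonholes.
In the worst case we take at most 16 of each back color, but all 5 blue-backed, all 3 red-backed, all 5 white-backed, all 11 green-backed, and all 6 black-backed (fewer than 16), giving 5 + 3 + 5 + 11 + 16 + 6 + 16 = 62.
One more card then forces some back color to 17, so 62 + 1 = 63.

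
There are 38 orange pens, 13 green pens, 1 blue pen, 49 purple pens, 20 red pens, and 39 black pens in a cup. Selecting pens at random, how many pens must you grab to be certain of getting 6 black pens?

127

The worst case draws every non-black pen first: 38 + 13 + 1 + 49 + 20 = 121.
The next 6 draws are then forced to be black, giving 121 + 6 = 127.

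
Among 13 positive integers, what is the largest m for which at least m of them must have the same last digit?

2

The 13 positive integers fall into 10 possible last digits.
If each of the 10 possible last digits held at most 1, the total would be at most 10 × 1 = 10 < 13, a contradiction.
So at least one holds ⌈13/10⌉ = 2.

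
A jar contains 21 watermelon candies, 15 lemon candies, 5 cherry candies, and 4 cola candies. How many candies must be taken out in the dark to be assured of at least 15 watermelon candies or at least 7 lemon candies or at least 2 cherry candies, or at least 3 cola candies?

The worst case stops just short of every target: 14 watermelon, 6 lemon, 1 cherry, 2 cola — 14 + 6 + 1 + 2 = 23 candies.
One more candy must push some flavor to its target, so 23 + 1 = 24.

24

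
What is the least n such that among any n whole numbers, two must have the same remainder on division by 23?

Two integers differ by a multiple of 23 exactly when they share a remainder mod 23.
There are 23 residue classes mod 23, so 23 integers can all lie in distinct classes.
One more integer must repeat a residue, giving a difference divisible by 23. So n = 23 + 1 = 24.

24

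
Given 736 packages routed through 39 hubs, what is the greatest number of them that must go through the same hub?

The 736 packages fall into 39 hubs.
If each of the 39 hubs held at most 18, the total would be at most 39 × 18 = 702 < 736, a contradiction.
So at least one holds ⌈736/39⌉ = 19.

19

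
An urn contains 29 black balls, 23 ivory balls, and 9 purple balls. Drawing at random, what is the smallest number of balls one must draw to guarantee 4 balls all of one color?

10

Treat the 3 colors as pigeonholes.
The worst case takes 3 balls of each color without reaching 4 of any: 3 × 3 = 9.
The next ball must bring some color to 4, so 9 + 1 = 10.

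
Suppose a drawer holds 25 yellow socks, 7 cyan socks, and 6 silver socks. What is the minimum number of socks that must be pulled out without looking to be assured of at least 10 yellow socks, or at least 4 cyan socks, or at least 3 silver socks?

Each of the 3 colors has its own threshold; avoid all of them simultaneously.
The worst case stops just short of every target: 9 yellow, 3 cyan, 2 silver — 9 + 3 + 2 = 14 socks.
One more sock must push some color to its target, so 14 + 1 = 15.

15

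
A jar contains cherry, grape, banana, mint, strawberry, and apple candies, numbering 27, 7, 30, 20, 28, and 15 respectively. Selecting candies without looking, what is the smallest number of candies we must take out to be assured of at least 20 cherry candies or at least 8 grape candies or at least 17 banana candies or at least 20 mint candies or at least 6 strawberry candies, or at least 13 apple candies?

The worst case stops just short of every target: 19 cherry, 7 grape, 16 banana, 19 mint, 5 strawberry, 12 apple — 19 + 7 + 16 + 19 + 5 + 12 = 78 candies.
One more candy must push some flavor to its target, so 78 + 1 = 79.

79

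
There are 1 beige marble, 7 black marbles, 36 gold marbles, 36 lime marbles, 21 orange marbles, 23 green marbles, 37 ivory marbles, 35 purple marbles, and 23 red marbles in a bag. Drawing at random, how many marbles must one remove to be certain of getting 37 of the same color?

Treat the 9 colors as pigeonholes.
In the worst case we take at most 36 of each color, but all 1 beige, all 7 black, all 21 orange, all 23 green, all 35 purple, and all 23 red (fewer than 36), giving 1 + 7 + 36 + 36 + 21 + 23 + 36 + 35 + 23 = 218.
One more marble then forces some color to 37, so 218 + 1 = 219.

219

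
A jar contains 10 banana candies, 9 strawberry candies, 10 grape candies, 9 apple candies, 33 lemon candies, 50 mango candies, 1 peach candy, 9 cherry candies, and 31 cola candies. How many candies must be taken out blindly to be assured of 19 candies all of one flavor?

Treat the 9 flavors as pigeonholes.
In the worst case we take at most 18 of each flavor, but all 10 banana, all 9 strawberry, all 10 grape, all 9 apple, all 1 peach, and all 9 cherry (fewer than 18), giving 10 + 9 + 10 + 9 + 18 + 18 + 1 + 9 + 18 = 102.
One more candy then forces some flavor to 19, so 102 + 1 = 103.

103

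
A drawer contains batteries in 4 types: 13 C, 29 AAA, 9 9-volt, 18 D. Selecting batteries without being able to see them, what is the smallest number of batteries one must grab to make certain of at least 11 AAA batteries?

51

The worst case draws every non-AAA battery first: 13 + 9 + 18 = 40.
The next 11 draws are then forced to be AAA, giving 40 + 11 = 51.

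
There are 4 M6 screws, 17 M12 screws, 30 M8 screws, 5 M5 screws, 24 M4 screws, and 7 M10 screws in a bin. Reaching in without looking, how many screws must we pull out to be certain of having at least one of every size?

84

The hardest size to obtain is M6: we could draw every other screw first — 87 − 4 = 83 screws — without a single M6 one.
The next draw must be M6, so 83 + 1 = 84.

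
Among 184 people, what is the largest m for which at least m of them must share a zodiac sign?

16

If each of the 12 zodiac signs held at most 15, the total would be at most 12 × 15 = 180 < 184, a contradiction.
So at least one holds ⌈184/12⌉ = 16.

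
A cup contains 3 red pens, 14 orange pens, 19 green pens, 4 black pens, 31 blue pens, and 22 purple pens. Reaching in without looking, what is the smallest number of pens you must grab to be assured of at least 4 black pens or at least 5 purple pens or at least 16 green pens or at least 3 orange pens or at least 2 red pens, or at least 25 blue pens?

50

The worst case stops just short of every target: 1 red, 2 orange, 15 green, 3 black, 24 blue, 4 purple — 1 + 2 + 15 + 3 + 24 + 4 = 49 pens.
One more pen must push some ink color to its target, so 49 + 1 = 50.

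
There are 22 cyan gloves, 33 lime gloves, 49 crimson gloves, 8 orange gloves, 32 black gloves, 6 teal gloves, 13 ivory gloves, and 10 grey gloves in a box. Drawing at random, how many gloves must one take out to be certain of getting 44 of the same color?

168

In the worst case we take at most 43 of each color, but all 22 cyan, all 33 lime, all 8 orange, all 32 black, all 6 teal, all 13 ivory, and all 10 grey (fewer than 43), giving 22 + 33 + 43 + 8 + 32 + 6 + 13 + 10 = 167.
One more glove then forces some color to 44, so 167 + 1 = 168.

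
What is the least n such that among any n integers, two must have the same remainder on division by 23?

Two integers differ by a multiple of 23 exactly when they share a remainder mod 23.
There are 23 residue classes mod 23, so 23 integers can all lie in distinct classes.
One more integer must repeat a residue, giving a difference divisible by 23. So n = 23 + 1 = 24.

24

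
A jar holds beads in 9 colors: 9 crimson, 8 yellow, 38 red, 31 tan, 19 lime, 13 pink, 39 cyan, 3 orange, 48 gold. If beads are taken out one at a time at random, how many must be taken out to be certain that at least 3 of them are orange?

The worst case draws every non-orange bead first: 9 + 8 + 38 + 31 + 19 + 13 + 39 + 48 = 205.
The next 3 draws are then forced to be orange, giving 205 + 3 = 208.

208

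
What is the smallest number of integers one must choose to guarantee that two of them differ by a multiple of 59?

60

Two integers differ by a multiple of 59 exactly when they share a remainder mod 59.
There are 59 residue classes mod 59, so 59 integers can all lie in distinct classes.
One more integer must repeat a residue, giving a difference divisible by 59. So n = 59 + 1 = 60.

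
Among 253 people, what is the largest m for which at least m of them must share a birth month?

22

There are 12 months of the year, which serve as the pigeonholes.
If each of the 12 months of the year held at most 21, the total would be at most 12 × 21 = 252 < 253, a contradiction.
So at least one holds ⌈253/12⌉ = 22.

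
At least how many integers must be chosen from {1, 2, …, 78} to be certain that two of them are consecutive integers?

Partition {1, …, 78} into 39 pairs: {1,2}, {3,4}, …, {77,78}.
Choosing 39 integers — say the 39 even numbers 2, 4, …, 78 — takes one from each pair and avoids the property.
Choosing 40 forces two into the same pair by pigeonhole, and those are consecutive. So 40.

40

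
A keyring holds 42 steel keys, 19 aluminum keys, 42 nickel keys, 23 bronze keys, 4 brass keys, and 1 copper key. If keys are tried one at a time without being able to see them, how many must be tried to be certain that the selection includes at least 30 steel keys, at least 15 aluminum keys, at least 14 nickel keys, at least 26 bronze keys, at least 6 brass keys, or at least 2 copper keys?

85

Each of the 6 types has its own threshold; avoid all of them simultaneously.
The worst case stops just short of every target: 29 steel, 14 aluminum, 13 nickel, all 23 bronze, all 4 brass, 1 copper — 29 + 14 + 13 + 23 + 4 + 1 = 84 keys.
One more key must push some type to its target, so 84 + 1 = 85.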